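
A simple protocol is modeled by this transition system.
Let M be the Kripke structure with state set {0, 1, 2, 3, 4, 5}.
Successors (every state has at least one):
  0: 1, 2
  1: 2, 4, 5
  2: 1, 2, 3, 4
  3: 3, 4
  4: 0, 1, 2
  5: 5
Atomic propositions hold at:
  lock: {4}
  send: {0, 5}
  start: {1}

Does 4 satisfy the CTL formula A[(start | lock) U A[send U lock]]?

Sat(start | lock) = {1, 4}
A[send U lock]: least fixpoint, start Z0 = Sat(lock) = {4}, add states in Sat(send) with every successor in Z. Already a fixed point.
Sat(A[send U lock]) = {4}
A[(start | lock) U A[send U lock]]: least fixpoint, start Z0 = Sat(A[send U lock]) = {4}, add states in Sat(start | lock) with every successor in Z. Already a fixed point.
Sat(A[(start | lock) U A[send U lock]]) = {4}
4 ∈ Sat(A[(start | lock) U A[send U lock]]) = {4}, so the formula holds at 4.

Yes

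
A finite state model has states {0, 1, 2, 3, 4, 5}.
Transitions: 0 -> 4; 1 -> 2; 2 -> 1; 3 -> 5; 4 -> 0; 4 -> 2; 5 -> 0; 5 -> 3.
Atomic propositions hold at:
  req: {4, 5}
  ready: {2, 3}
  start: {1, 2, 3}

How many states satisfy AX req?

Sat(AX req) = {s : every successor in {4, 5}} = {0, 3}
|Sat(AX req)| = |{0, 3}| = 2.

2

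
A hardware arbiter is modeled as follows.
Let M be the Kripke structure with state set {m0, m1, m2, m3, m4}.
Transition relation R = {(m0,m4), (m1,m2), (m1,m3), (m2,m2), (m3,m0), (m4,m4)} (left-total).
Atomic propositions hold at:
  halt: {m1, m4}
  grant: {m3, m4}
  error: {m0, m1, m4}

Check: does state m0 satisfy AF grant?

AF grant: least fixpoint, start Z0 = {m3, m4}, add states with every successor in Z. Z1 = {m0, m3, m4}; fixed.
Sat(AF grant) = {m0, m3, m4}
m0 ∈ Sat(AF grant) = {m0, m3, m4}, so the formula holds at m0.

Yes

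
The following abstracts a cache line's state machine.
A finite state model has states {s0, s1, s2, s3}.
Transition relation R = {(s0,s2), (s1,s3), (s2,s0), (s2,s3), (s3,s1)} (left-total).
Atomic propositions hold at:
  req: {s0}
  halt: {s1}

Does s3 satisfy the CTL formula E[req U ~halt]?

Sat(~halt) = {s0, s2, s3}
E[req U ~halt]: least fixpoint, start Z0 = Sat(~halt) = {s0, s2, s3}, add states in Sat(req) with some successor in Z. Already a fixed point.
Sat(E[req U ~halt]) = {s0, s2, s3}
s3 ∈ Sat(E[req U ~halt]) = {s0, s2, s3}, so the formula holds at s3.

Yes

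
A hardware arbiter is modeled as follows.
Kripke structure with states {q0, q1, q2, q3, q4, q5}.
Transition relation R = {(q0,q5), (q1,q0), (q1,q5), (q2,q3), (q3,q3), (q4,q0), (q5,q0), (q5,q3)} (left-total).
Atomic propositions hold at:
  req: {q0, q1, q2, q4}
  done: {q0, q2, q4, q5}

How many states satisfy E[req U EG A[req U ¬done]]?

Sat(¬done) = {q1, q3}
A[req U ¬done]: least fixpoint, start Z0 = Sat(¬done) = {q1, q3}, add states in Sat(req) with every successor in Z. Z1 = {q1, q2, q3}; fixed.
Sat(A[req U ¬done]) = {q1, q2, q3}
EG A[req U ¬done]: greatest fixpoint, start Z0 = {q1, q2, q3}, keep only states in Sat with some successor in Z. Z1 = {q2, q3}; fixed.
Sat(EG A[req U ¬done]) = {q2, q3}
E[req U EG A[req U ¬done]]: least fixpoint, start Z0 = Sat(EG A[req U ¬done]) = {q2, q3}, add states in Sat(req) with some successor in Z. Already a fixed point.
Sat(E[req U EG A[req U ¬done]]) = {q2, q3}
|Sat(E[req U EG A[req U ¬done]])| = |{q2, q3}| = 2.

2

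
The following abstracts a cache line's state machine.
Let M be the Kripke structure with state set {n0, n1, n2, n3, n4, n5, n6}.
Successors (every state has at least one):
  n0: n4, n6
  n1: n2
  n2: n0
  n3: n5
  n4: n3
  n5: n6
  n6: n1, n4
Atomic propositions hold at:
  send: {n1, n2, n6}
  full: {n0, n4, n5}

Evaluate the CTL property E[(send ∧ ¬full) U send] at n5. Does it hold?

No

Sat(¬full) = {n1, n2, n3, n6}
Sat(send ∧ ¬full) = {n1, n2, n6}
E[(send ∧ ¬full) U send]: least fixpoint, start Z0 = Sat(send) = {n1, n2, n6}, add states in Sat(send ∧ ¬full) with some successor in Z. Already a fixed point.
Sat(E[(send ∧ ¬full) U send]) = {n1, n2, n6}
n5 ∉ Sat(E[(send ∧ ¬full) U send]) = {n1, n2, n6}, so the formula does not hold at n5.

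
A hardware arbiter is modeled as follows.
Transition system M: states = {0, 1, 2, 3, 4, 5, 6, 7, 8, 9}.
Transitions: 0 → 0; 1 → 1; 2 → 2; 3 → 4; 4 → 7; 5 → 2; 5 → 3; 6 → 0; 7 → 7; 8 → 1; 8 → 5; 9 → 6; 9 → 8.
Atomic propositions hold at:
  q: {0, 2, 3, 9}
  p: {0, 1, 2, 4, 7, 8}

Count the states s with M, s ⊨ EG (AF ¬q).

Sat(¬q) = {1, 4, 5, 6, 7, 8}
AF ¬q: least fixpoint, start Z0 = {1, 4, 5, 6, 7, 8}, add states with every successor in Z. Z1 = {1, 3, 4, 5, 6, 7, 8, 9}; fixed.
Sat(AF ¬q) = {1, 3, 4, 5, 6, 7, 8, 9}
EG (AF ¬q): greatest fixpoint, start Z0 = {1, 3, 4, 5, 6, 7, 8, 9}, keep only states in Sat with some successor in Z. Z1 = {1, 3, 4, 5, 7, 8, 9}; fixed.
Sat(EG (AF ¬q)) = {1, 3, 4, 5, 7, 8, 9}
|Sat(EG (AF ¬q))| = |{1, 3, 4, 5, 7, 8, 9}| = 7.

7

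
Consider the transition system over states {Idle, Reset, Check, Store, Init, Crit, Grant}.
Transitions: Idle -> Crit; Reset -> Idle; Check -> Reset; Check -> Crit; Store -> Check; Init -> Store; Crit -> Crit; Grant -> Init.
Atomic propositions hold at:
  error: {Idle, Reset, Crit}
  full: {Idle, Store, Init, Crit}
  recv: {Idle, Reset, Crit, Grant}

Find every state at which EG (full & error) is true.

{Idle, Crit}

Sat(full & error) = {Idle, Crit}
EG (full & error): greatest fixpoint, start Z0 = {Idle, Crit}, keep only states in Sat with some successor in Z. Already a fixed point.
Sat(EG (full & error)) = {Idle, Crit}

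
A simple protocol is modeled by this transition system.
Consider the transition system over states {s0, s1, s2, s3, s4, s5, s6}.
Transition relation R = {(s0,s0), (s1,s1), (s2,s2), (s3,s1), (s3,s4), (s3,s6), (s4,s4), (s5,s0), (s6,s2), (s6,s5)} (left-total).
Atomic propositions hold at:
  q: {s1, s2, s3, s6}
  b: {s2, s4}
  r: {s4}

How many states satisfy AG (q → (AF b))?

AF b: least fixpoint, start Z0 = {s2, s4}, add states with every successor in Z. Already a fixed point.
Sat(AF b) = {s2, s4}
Sat(q → (AF b)) = {s0, s2, s4, s5}
AG (q → (AF b)): greatest fixpoint, start Z0 = {s0, s2, s4, s5}, keep only states in Sat with every successor in Z. Already a fixed point.
Sat(AG (q → (AF b))) = {s0, s2, s4, s5}
|Sat(AG (q → (AF b)))| = |{s0, s2, s4, s5}| = 4.

4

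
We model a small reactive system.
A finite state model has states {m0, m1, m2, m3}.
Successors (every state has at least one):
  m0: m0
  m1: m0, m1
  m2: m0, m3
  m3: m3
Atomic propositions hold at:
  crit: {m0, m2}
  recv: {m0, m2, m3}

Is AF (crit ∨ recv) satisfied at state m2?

Yes

Sat(crit ∨ recv) = {m0, m2, m3}
AF (crit ∨ recv): least fixpoint, start Z0 = {m0, m2, m3}, add states with every successor in Z. Already a fixed point.
Sat(AF (crit ∨ recv)) = {m0, m2, m3}
m2 ∈ Sat(AF (crit ∨ recv)) = {m0, m2, m3}, so the formula holds at m2.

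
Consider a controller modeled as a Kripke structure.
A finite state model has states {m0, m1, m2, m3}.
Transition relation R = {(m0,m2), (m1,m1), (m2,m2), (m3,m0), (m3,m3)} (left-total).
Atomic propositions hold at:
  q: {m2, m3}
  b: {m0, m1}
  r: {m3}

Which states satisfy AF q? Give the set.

AF q: least fixpoint, start Z0 = {m2, m3}, add states with every successor in Z. Z1 = {m0, m2, m3}; fixed.
Sat(AF q) = {m0, m2, m3}

{m0, m2, m3}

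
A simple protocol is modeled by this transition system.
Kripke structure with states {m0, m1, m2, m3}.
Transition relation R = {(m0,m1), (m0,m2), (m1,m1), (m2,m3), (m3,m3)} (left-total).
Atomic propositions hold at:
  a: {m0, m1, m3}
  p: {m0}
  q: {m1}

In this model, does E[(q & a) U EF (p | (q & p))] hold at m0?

Sat(q & a) = {m1}
Sat(q & p) = ∅
Sat(p | (q & p)) = {m0}
EF (p | (q & p)): least fixpoint, start Z0 = {m0}, add states with some successor in Z. Already a fixed point.
Sat(EF (p | (q & p))) = {m0}
E[(q & a) U EF (p | (q & p))]: least fixpoint, start Z0 = Sat(EF (p | (q & p))) = {m0}, add states in Sat(q & a) with some successor in Z. Already a fixed point.
Sat(E[(q & a) U EF (p | (q & p))]) = {m0}
m0 ∈ Sat(E[(q & a) U EF (p | (q & p))]) = {m0}, so the formula holds at m0.

Yes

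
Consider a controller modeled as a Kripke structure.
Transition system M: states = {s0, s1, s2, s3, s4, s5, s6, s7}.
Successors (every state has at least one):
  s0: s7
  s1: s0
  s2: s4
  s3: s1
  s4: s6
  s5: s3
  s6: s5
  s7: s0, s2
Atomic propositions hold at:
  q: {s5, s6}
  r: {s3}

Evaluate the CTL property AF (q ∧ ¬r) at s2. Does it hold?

Sat(¬r) = {s0, s1, s2, s4, s5, s6, s7}
Sat(q ∧ ¬r) = {s5, s6}
AF (q ∧ ¬r): least fixpoint, start Z0 = {s5, s6}, add states with every successor in Z. Z1 = {s4, s5, s6}; Z2 = {s2, s4, s5, s6}; fixed.
Sat(AF (q ∧ ¬r)) = {s2, s4, s5, s6}
s2 ∈ Sat(AF (q ∧ ¬r)) = {s2, s4, s5, s6}, so the formula holds at s2.

Yes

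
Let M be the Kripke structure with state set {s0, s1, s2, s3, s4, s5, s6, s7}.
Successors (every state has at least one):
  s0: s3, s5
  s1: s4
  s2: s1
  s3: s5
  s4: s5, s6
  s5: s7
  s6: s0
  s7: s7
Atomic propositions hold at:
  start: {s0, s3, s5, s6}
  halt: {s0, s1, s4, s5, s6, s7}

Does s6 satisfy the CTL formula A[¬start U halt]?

Sat(¬start) = {s1, s2, s4, s7}
A[¬start U halt]: least fixpoint, start Z0 = Sat(halt) = {s0, s1, s4, s5, s6, s7}, add states in Sat(¬start) with every successor in Z. Z1 = {s0, s1, s2, s4, s5, s6, s7}; fixed.
Sat(A[¬start U halt]) = {s0, s1, s2, s4, s5, s6, s7}
s6 ∈ Sat(A[¬start U halt]) = {s0, s1, s2, s4, s5, s6, s7}, so the formula holds at s6.

Yes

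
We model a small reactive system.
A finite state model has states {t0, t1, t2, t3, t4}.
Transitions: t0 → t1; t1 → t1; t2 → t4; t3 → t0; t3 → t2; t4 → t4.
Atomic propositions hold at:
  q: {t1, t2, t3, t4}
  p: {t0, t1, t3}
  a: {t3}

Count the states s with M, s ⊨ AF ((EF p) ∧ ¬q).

EF p: least fixpoint, start Z0 = {t0, t1, t3}, add states with some successor in Z. Already a fixed point.
Sat(EF p) = {t0, t1, t3}
Sat(¬q) = {t0}
Sat((EF p) ∧ ¬q) = {t0}
AF ((EF p) ∧ ¬q): least fixpoint, start Z0 = {t0}, add states with every successor in Z. Already a fixed point.
Sat(AF ((EF p) ∧ ¬q)) = {t0}
|Sat(AF ((EF p) ∧ ¬q))| = |{t0}| = 1.

1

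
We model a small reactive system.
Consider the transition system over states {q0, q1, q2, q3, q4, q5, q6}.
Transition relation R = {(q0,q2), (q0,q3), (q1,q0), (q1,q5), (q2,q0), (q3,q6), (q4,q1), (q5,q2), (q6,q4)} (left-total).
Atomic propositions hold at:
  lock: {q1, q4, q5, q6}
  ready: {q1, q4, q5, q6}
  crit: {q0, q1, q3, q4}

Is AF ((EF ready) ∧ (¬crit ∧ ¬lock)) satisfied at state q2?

Yes

EF ready: least fixpoint, start Z0 = {q1, q4, q5, q6}, add states with some successor in Z. Z1 = {q1, q3, q4, q5, q6}; Z2 = {q0, q1, q3, q4, q5, q6}; Z3 = {q0, q1, q2, q3, q4, q5, q6}; fixed.
Sat(EF ready) = {q0, q1, q2, q3, q4, q5, q6}
Sat(¬crit) = {q2, q5, q6}
Sat(¬lock) = {q0, q2, q3}
Sat(¬crit ∧ ¬lock) = {q2}
Sat((EF ready) ∧ (¬crit ∧ ¬lock)) = {q2}
AF ((EF ready) ∧ (¬crit ∧ ¬lock)): least fixpoint, start Z0 = {q2}, add states with every successor in Z. Z1 = {q2, q5}; fixed.
Sat(AF ((EF ready) ∧ (¬crit ∧ ¬lock))) = {q2, q5}
q2 ∈ Sat(AF ((EF ready) ∧ (¬crit ∧ ¬lock))) = {q2, q5}, so the formula holds at q2.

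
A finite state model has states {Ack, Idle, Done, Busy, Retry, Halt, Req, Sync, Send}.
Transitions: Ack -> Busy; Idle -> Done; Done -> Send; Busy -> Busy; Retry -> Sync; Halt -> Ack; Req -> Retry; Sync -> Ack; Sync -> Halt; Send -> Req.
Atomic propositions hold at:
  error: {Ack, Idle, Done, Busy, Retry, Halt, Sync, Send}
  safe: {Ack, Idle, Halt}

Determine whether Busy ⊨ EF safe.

No

EF safe: least fixpoint, start Z0 = {Ack, Idle, Halt}, add states with some successor in Z. Z1 = {Ack, Idle, Halt, Sync}; Z2 = {Ack, Idle, Retry, Halt, Sync}; Z3 = {Ack, Idle, Retry, Halt, Req, Sync}; Z4 = {Ack, Idle, Retry, Halt, Req, Sync, Send}; Z5 = {Ack, Idle, Done, Retry, Halt, Req, Sync, Send}; fixed.
Sat(EF safe) = {Ack, Idle, Done, Retry, Halt, Req, Sync, Send}
Busy ∉ Sat(EF safe) = {Ack, Idle, Done, Retry, Halt, Req, Sync, Send}, so the formula does not hold at Busy.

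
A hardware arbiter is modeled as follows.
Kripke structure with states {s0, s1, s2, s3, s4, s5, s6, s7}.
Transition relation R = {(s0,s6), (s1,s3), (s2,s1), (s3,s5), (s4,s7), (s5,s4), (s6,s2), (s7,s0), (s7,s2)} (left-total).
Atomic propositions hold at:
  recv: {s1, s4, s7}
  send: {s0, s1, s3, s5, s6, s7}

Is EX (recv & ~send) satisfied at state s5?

Sat(~send) = {s2, s4}
Sat(recv & ~send) = {s4}
Sat(EX (recv & ~send)) = {s : some successor in {s4}} = {s5}
s5 ∈ Sat(EX (recv & ~send)) = {s5}, so the formula holds at s5.

Yes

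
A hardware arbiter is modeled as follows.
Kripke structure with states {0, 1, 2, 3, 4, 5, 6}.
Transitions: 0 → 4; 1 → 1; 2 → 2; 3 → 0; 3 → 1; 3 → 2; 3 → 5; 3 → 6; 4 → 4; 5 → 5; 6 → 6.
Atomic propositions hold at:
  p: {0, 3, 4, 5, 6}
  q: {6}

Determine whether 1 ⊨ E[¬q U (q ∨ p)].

Sat(¬q) = {0, 1, 2, 3, 4, 5}
Sat(q ∨ p) = {0, 3, 4, 5, 6}
E[¬q U (q ∨ p)]: least fixpoint, start Z0 = Sat((q ∨ p)) = {0, 3, 4, 5, 6}, add states in Sat(¬q) with some successor in Z. Already a fixed point.
Sat(E[¬q U (q ∨ p)]) = {0, 3, 4, 5, 6}
1 ∉ Sat(E[¬q U (q ∨ p)]) = {0, 3, 4, 5, 6}, so the formula does not hold at 1.

No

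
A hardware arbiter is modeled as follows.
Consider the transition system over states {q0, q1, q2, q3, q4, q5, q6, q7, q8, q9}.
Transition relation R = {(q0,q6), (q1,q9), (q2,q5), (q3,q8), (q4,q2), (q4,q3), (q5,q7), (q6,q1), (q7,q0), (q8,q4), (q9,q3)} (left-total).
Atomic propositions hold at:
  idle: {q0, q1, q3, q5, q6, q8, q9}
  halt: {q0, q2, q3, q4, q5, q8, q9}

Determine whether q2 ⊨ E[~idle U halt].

Yes

Sat(~idle) = {q2, q4, q7}
E[~idle U halt]: least fixpoint, start Z0 = Sat(halt) = {q0, q2, q3, q4, q5, q8, q9}, add states in Sat(~idle) with some successor in Z. Z1 = {q0, q2, q3, q4, q5, q7, q8, q9}; fixed.
Sat(E[~idle U halt]) = {q0, q2, q3, q4, q5, q7, q8, q9}
q2 ∈ Sat(E[~idle U halt]) = {q0, q2, q3, q4, q5, q7, q8, q9}, so the formula holds at q2.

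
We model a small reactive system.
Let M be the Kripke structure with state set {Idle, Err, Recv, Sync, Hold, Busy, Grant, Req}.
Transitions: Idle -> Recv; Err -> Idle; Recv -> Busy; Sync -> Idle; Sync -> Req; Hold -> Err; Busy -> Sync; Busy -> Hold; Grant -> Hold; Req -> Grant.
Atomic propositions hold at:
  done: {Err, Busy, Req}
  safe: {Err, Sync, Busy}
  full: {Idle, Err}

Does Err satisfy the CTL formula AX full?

Sat(AX full) = {s : every successor in {Idle, Err}} = {Err, Hold}
Err ∈ Sat(AX full) = {Err, Hold}, so the formula holds at Err.

Yes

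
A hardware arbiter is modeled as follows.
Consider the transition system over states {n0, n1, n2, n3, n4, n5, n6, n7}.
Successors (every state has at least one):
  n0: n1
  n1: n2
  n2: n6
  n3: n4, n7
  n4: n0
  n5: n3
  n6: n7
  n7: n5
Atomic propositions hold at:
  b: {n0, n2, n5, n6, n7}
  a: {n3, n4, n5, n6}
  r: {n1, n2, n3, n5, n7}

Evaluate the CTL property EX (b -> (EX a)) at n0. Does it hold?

Sat(EX a) = {s : some successor in {n3, n4, n5, n6}} = {n2, n3, n5, n7}
Sat(b -> (EX a)) = {n1, n2, n3, n4, n5, n7}
Sat(EX (b -> (EX a))) = {s : some successor in {n1, n2, n3, n4, n5, n7}} = {n0, n1, n3, n5, n6, n7}
n0 ∈ Sat(EX (b -> (EX a))) = {n0, n1, n3, n5, n6, n7}, so the formula holds at n0.

Yes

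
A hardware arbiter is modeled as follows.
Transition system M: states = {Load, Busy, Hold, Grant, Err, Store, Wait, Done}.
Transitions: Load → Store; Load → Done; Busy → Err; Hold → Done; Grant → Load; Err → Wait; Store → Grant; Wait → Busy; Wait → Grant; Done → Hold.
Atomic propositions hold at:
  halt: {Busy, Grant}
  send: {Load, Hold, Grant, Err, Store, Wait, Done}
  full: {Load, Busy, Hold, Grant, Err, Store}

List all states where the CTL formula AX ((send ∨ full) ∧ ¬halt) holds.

{Load, Busy, Hold, Grant, Err, Done}

Sat(send ∨ full) = {Load, Busy, Hold, Grant, Err, Store, Wait, Done}
Sat(¬halt) = {Load, Hold, Err, Store, Wait, Done}
Sat((send ∨ full) ∧ ¬halt) = {Load, Hold, Err, Store, Wait, Done}
Sat(AX ((send ∨ full) ∧ ¬halt)) = {s : every successor in {Load, Hold, Err, Store, Wait, Done}} = {Load, Busy, Hold, Grant, Err, Done}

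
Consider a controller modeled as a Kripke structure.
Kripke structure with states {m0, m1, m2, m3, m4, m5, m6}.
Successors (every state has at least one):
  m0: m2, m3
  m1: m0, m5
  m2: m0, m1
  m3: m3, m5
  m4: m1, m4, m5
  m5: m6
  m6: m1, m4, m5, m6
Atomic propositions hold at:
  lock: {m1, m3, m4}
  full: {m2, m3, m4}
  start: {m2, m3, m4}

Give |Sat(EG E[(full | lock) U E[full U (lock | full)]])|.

Sat(full | lock) = {m1, m2, m3, m4}
Sat(lock | full) = {m1, m2, m3, m4}
E[full U (lock | full)]: least fixpoint, start Z0 = Sat((lock | full)) = {m1, m2, m3, m4}, add states in Sat(full) with some successor in Z. Already a fixed point.
Sat(E[full U (lock | full)]) = {m1, m2, m3, m4}
E[(full | lock) U E[full U (lock | full)]]: least fixpoint, start Z0 = Sat(E[full U (lock | full)]) = {m1, m2, m3, m4}, add states in Sat(full | lock) with some successor in Z. Already a fixed point.
Sat(E[(full | lock) U E[full U (lock | full)]]) = {m1, m2, m3, m4}
EG E[(full | lock) U E[full U (lock | full)]]: greatest fixpoint, start Z0 = {m1, m2, m3, m4}, keep only states in Sat with some successor in Z. Z1 = {m2, m3, m4}; Z2 = {m3, m4}; fixed.
Sat(EG E[(full | lock) U E[full U (lock | full)]]) = {m3, m4}
|Sat(EG E[(full | lock) U E[full U (lock | full)]])| = |{m3, m4}| = 2.

2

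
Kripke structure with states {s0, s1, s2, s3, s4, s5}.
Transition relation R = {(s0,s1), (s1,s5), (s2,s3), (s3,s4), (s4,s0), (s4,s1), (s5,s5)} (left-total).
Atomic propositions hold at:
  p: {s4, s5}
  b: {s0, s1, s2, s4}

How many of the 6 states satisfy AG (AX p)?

Sat(AX p) = {s : every successor in {s4, s5}} = {s1, s3, s5}
AG (AX p): greatest fixpoint, start Z0 = {s1, s3, s5}, keep only states in Sat with every successor in Z. Z1 = {s1, s5}; fixed.
Sat(AG (AX p)) = {s1, s5}
|Sat(AG (AX p))| = |{s1, s5}| = 2.

2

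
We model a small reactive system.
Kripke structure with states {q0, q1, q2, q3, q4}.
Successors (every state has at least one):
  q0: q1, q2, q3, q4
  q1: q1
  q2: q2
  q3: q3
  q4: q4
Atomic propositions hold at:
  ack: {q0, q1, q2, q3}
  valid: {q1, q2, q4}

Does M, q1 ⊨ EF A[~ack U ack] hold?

Sat(~ack) = {q4}
A[~ack U ack]: least fixpoint, start Z0 = Sat(ack) = {q0, q1, q2, q3}, add states in Sat(~ack) with every successor in Z. Already a fixed point.
Sat(A[~ack U ack]) = {q0, q1, q2, q3}
EF A[~ack U ack]: least fixpoint, start Z0 = {q0, q1, q2, q3}, add states with some successor in Z. Already a fixed point.
Sat(EF A[~ack U ack]) = {q0, q1, q2, q3}
q1 ∈ Sat(EF A[~ack U ack]) = {q0, q1, q2, q3}, so the formula holds at q1.

Yes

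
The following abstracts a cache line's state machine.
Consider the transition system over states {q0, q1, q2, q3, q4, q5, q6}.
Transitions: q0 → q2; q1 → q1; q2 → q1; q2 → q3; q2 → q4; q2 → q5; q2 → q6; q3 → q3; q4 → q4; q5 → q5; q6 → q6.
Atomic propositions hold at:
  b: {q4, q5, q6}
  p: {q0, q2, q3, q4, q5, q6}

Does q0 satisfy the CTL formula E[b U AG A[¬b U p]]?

No

Sat(¬b) = {q0, q1, q2, q3}
A[¬b U p]: least fixpoint, start Z0 = Sat(p) = {q0, q2, q3, q4, q5, q6}, add states in Sat(¬b) with every successor in Z. Already a fixed point.
Sat(A[¬b U p]) = {q0, q2, q3, q4, q5, q6}
AG A[¬b U p]: greatest fixpoint, start Z0 = {q0, q2, q3, q4, q5, q6}, keep only states in Sat with every successor in Z. Z1 = {q0, q3, q4, q5, q6}; Z2 = {q3, q4, q5, q6}; fixed.
Sat(AG A[¬b U p]) = {q3, q4, q5, q6}
E[b U AG A[¬b U p]]: least fixpoint, start Z0 = Sat(AG A[¬b U p]) = {q3, q4, q5, q6}, add states in Sat(b) with some successor in Z. Already a fixed point.
Sat(E[b U AG A[¬b U p]]) = {q3, q4, q5, q6}
q0 ∉ Sat(E[b U AG A[¬b U p]]) = {q3, q4, q5, q6}, so the formula does not hold at q0.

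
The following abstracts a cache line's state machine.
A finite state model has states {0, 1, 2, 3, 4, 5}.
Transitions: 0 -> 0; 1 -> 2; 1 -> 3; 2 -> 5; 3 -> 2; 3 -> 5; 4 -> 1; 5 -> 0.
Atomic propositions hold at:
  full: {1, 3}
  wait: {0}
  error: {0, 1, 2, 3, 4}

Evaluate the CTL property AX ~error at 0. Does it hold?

No

Sat(~error) = {5}
Sat(AX ~error) = {s : every successor in {5}} = {2}
0 ∉ Sat(AX ~error) = {2}, so the formula does not hold at 0.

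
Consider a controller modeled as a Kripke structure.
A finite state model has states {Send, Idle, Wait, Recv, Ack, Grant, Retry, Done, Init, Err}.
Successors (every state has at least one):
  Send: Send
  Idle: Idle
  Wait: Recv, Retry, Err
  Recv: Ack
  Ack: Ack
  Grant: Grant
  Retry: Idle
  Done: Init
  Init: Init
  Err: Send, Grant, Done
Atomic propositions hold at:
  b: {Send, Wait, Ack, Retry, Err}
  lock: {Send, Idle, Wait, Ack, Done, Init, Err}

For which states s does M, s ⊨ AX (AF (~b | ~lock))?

{Idle, Grant, Retry, Done, Init}

Sat(~b) = {Idle, Recv, Grant, Done, Init}
Sat(~lock) = {Recv, Grant, Retry}
Sat(~b | ~lock) = {Idle, Recv, Grant, Retry, Done, Init}
AF (~b | ~lock): least fixpoint, start Z0 = {Idle, Recv, Grant, Retry, Done, Init}, add states with every successor in Z. Already a fixed point.
Sat(AF (~b | ~lock)) = {Idle, Recv, Grant, Retry, Done, Init}
Sat(AX (AF (~b | ~lock))) = {s : every successor in {Idle, Recv, Grant, Retry, Done, Init}} = {Idle, Grant, Retry, Done, Init}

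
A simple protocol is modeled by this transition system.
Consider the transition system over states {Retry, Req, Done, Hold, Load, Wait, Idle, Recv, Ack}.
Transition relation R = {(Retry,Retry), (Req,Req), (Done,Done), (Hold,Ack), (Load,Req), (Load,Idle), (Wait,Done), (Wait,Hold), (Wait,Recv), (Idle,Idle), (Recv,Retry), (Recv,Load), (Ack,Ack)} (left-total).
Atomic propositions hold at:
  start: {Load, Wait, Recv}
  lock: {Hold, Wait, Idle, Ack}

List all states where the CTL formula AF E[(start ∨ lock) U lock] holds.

Sat(start ∨ lock) = {Hold, Load, Wait, Idle, Recv, Ack}
E[(start ∨ lock) U lock]: least fixpoint, start Z0 = Sat(lock) = {Hold, Wait, Idle, Ack}, add states in Sat(start ∨ lock) with some successor in Z. Z1 = {Hold, Load, Wait, Idle, Ack}; Z2 = {Hold, Load, Wait, Idle, Recv, Ack}; fixed.
Sat(E[(start ∨ lock) U lock]) = {Hold, Load, Wait, Idle, Recv, Ack}
AF E[(start ∨ lock) U lock]: least fixpoint, start Z0 = {Hold, Load, Wait, Idle, Recv, Ack}, add states with every successor in Z. Already a fixed point.
Sat(AF E[(start ∨ lock) U lock]) = {Hold, Load, Wait, Idle, Recv, Ack}

{Hold, Load, Wait, Idle, Recv, Ack}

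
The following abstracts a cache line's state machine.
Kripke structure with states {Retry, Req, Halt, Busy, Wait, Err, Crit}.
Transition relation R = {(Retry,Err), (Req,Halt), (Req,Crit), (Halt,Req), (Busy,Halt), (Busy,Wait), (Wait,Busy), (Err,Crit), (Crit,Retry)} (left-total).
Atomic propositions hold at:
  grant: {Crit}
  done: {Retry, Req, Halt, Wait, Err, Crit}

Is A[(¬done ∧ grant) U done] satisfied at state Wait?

Yes

Sat(¬done) = {Busy}
Sat(¬done ∧ grant) = ∅
A[(¬done ∧ grant) U done]: least fixpoint, start Z0 = Sat(done) = {Retry, Req, Halt, Wait, Err, Crit}, add states in Sat(¬done ∧ grant) with every successor in Z. Already a fixed point.
Sat(A[(¬done ∧ grant) U done]) = {Retry, Req, Halt, Wait, Err, Crit}
Wait ∈ Sat(A[(¬done ∧ grant) U done]) = {Retry, Req, Halt, Wait, Err, Crit}, so the formula holds at Wait.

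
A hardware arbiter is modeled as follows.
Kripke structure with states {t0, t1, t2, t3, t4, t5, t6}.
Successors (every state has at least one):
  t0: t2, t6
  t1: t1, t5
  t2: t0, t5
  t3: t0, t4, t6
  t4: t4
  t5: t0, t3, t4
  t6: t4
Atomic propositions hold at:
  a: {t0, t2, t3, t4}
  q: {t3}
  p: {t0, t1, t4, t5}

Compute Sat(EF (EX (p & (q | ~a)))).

{t0, t1, t2, t3, t5}

Sat(~a) = {t1, t5, t6}
Sat(q | ~a) = {t1, t3, t5, t6}
Sat(p & (q | ~a)) = {t1, t5}
Sat(EX (p & (q | ~a))) = {s : some successor in {t1, t5}} = {t1, t2}
EF (EX (p & (q | ~a))): least fixpoint, start Z0 = {t1, t2}, add states with some successor in Z. Z1 = {t0, t1, t2}; Z2 = {t0, t1, t2, t3, t5}; fixed.
Sat(EF (EX (p & (q | ~a)))) = {t0, t1, t2, t3, t5}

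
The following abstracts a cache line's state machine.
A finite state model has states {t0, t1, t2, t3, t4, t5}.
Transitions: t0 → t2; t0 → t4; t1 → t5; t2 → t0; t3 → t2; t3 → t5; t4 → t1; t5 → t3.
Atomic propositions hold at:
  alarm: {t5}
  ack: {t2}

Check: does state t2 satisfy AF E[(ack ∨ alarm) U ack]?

Sat(ack ∨ alarm) = {t2, t5}
E[(ack ∨ alarm) U ack]: least fixpoint, start Z0 = Sat(ack) = {t2}, add states in Sat(ack ∨ alarm) with some successor in Z. Already a fixed point.
Sat(E[(ack ∨ alarm) U ack]) = {t2}
AF E[(ack ∨ alarm) U ack]: least fixpoint, start Z0 = {t2}, add states with every successor in Z. Already a fixed point.
Sat(AF E[(ack ∨ alarm) U ack]) = {t2}
t2 ∈ Sat(AF E[(ack ∨ alarm) U ack]) = {t2}, so the formula holds at t2.

Yes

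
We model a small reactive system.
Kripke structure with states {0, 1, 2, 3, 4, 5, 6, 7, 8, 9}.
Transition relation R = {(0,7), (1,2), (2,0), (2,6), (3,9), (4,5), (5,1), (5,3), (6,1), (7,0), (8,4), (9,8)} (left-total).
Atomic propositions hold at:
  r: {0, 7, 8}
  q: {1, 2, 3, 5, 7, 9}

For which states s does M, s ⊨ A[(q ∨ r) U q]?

{0, 1, 2, 3, 5, 7, 9}

Sat(q ∨ r) = {0, 1, 2, 3, 5, 7, 8, 9}
A[(q ∨ r) U q]: least fixpoint, start Z0 = Sat(q) = {1, 2, 3, 5, 7, 9}, add states in Sat(q ∨ r) with every successor in Z. Z1 = {0, 1, 2, 3, 5, 7, 9}; fixed.
Sat(A[(q ∨ r) U q]) = {0, 1, 2, 3, 5, 7, 9}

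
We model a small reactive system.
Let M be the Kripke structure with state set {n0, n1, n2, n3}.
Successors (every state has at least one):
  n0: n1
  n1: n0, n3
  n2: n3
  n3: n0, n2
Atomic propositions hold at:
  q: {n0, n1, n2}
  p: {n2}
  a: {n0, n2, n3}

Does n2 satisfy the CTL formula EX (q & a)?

No

Sat(q & a) = {n0, n2}
Sat(EX (q & a)) = {s : some successor in {n0, n2}} = {n1, n3}
n2 ∉ Sat(EX (q & a)) = {n1, n3}, so the formula does not hold at n2.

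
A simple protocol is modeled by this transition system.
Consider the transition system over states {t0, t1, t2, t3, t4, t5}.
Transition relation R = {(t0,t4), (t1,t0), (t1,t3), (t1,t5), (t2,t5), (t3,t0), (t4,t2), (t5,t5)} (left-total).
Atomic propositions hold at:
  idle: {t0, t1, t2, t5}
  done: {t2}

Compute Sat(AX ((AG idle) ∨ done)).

AG idle: greatest fixpoint, start Z0 = {t0, t1, t2, t5}, keep only states in Sat with every successor in Z. Z1 = {t2, t5}; fixed.
Sat(AG idle) = {t2, t5}
Sat((AG idle) ∨ done) = {t2, t5}
Sat(AX ((AG idle) ∨ done)) = {s : every successor in {t2, t5}} = {t2, t4, t5}

{t2, t4, t5}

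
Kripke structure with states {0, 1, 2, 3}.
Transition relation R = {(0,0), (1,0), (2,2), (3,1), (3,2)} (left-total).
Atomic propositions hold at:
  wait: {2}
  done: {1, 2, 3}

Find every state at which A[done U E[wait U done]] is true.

E[wait U done]: least fixpoint, start Z0 = Sat(done) = {1, 2, 3}, add states in Sat(wait) with some successor in Z. Already a fixed point.
Sat(E[wait U done]) = {1, 2, 3}
A[done U E[wait U done]]: least fixpoint, start Z0 = Sat(E[wait U done]) = {1, 2, 3}, add states in Sat(done) with every successor in Z. Already a fixed point.
Sat(A[done U E[wait U done]]) = {1, 2, 3}

{1, 2, 3}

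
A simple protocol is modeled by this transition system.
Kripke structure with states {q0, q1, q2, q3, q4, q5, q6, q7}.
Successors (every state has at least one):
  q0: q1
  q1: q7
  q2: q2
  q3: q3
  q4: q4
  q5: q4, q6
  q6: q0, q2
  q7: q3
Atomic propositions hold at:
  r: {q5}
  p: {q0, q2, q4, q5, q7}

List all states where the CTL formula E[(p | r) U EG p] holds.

Sat(p | r) = {q0, q2, q4, q5, q7}
EG p: greatest fixpoint, start Z0 = {q0, q2, q4, q5, q7}, keep only states in Sat with some successor in Z. Z1 = {q2, q4, q5}; fixed.
Sat(EG p) = {q2, q4, q5}
E[(p | r) U EG p]: least fixpoint, start Z0 = Sat(EG p) = {q2, q4, q5}, add states in Sat(p | r) with some successor in Z. Already a fixed point.
Sat(E[(p | r) U EG p]) = {q2, q4, q5}

{q2, q4, q5}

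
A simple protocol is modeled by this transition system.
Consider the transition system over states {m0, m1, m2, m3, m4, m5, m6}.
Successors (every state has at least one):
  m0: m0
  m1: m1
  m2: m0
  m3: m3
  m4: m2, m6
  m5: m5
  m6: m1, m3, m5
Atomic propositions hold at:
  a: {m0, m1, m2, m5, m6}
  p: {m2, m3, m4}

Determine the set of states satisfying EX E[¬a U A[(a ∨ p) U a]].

{m0, m1, m2, m4, m5, m6}

Sat(¬a) = {m3, m4}
Sat(a ∨ p) = {m0, m1, m2, m3, m4, m5, m6}
A[(a ∨ p) U a]: least fixpoint, start Z0 = Sat(a) = {m0, m1, m2, m5, m6}, add states in Sat(a ∨ p) with every successor in Z. Z1 = {m0, m1, m2, m4, m5, m6}; fixed.
Sat(A[(a ∨ p) U a]) = {m0, m1, m2, m4, m5, m6}
E[¬a U A[(a ∨ p) U a]]: least fixpoint, start Z0 = Sat(A[(a ∨ p) U a]) = {m0, m1, m2, m4, m5, m6}, add states in Sat(¬a) with some successor in Z. Already a fixed point.
Sat(E[¬a U A[(a ∨ p) U a]]) = {m0, m1, m2, m4, m5, m6}
Sat(EX E[¬a U A[(a ∨ p) U a]]) = {s : some successor in {m0, m1, m2, m4, m5, m6}} = {m0, m1, m2, m4, m5, m6}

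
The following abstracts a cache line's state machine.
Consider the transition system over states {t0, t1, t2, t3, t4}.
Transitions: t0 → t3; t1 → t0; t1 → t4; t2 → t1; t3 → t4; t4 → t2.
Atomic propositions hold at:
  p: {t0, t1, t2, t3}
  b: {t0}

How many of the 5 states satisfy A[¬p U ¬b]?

4

Sat(¬p) = {t4}
Sat(¬b) = {t1, t2, t3, t4}
A[¬p U ¬b]: least fixpoint, start Z0 = Sat(¬b) = {t1, t2, t3, t4}, add states in Sat(¬p) with every successor in Z. Already a fixed point.
Sat(A[¬p U ¬b]) = {t1, t2, t3, t4}
|Sat(A[¬p U ¬b])| = |{t1, t2, t3, t4}| = 4.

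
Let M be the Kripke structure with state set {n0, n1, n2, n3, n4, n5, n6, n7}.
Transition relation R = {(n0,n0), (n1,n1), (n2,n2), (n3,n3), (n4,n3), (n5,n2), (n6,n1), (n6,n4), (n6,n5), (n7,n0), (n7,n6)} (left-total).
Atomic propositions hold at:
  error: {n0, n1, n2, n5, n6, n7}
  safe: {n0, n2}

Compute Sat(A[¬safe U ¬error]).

{n3, n4}

Sat(¬safe) = {n1, n3, n4, n5, n6, n7}
Sat(¬error) = {n3, n4}
A[¬safe U ¬error]: least fixpoint, start Z0 = Sat(¬error) = {n3, n4}, add states in Sat(¬safe) with every successor in Z. Already a fixed point.
Sat(A[¬safe U ¬error]) = {n3, n4}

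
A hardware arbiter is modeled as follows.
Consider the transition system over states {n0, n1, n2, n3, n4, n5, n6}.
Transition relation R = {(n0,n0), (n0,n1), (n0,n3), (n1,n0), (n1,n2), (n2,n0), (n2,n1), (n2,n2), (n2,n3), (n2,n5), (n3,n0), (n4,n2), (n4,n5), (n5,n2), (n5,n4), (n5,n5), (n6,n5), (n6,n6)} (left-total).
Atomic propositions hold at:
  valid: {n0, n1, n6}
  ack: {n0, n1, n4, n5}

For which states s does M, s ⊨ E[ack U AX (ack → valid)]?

{n0, n1, n3}

Sat(ack → valid) = {n0, n1, n2, n3, n6}
Sat(AX (ack → valid)) = {s : every successor in {n0, n1, n2, n3, n6}} = {n0, n1, n3}
E[ack U AX (ack → valid)]: least fixpoint, start Z0 = Sat(AX (ack → valid)) = {n0, n1, n3}, add states in Sat(ack) with some successor in Z. Already a fixed point.
Sat(E[ack U AX (ack → valid)]) = {n0, n1, n3}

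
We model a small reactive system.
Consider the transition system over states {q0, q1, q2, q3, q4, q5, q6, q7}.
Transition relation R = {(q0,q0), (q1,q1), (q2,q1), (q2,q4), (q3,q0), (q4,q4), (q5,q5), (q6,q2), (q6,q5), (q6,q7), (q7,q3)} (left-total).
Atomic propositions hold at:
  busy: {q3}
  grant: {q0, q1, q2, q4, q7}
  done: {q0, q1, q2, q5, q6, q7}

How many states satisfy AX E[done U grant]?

5

E[done U grant]: least fixpoint, start Z0 = Sat(grant) = {q0, q1, q2, q4, q7}, add states in Sat(done) with some successor in Z. Z1 = {q0, q1, q2, q4, q6, q7}; fixed.
Sat(E[done U grant]) = {q0, q1, q2, q4, q6, q7}
Sat(AX E[done U grant]) = {s : every successor in {q0, q1, q2, q4, q6, q7}} = {q0, q1, q2, q3, q4}
|Sat(AX E[done U grant])| = |{q0, q1, q2, q3, q4}| = 5.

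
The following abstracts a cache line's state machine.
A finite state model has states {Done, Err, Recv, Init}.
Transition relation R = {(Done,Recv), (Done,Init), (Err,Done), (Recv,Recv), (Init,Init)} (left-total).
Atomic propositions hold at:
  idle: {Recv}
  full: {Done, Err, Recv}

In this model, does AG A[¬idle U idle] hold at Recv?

Yes

Sat(¬idle) = {Done, Err, Init}
A[¬idle U idle]: least fixpoint, start Z0 = Sat(idle) = {Recv}, add states in Sat(¬idle) with every successor in Z. Already a fixed point.
Sat(A[¬idle U idle]) = {Recv}
AG A[¬idle U idle]: greatest fixpoint, start Z0 = {Recv}, keep only states in Sat with every successor in Z. Already a fixed point.
Sat(AG A[¬idle U idle]) = {Recv}
Recv ∈ Sat(AG A[¬idle U idle]) = {Recv}, so the formula holds at Recv.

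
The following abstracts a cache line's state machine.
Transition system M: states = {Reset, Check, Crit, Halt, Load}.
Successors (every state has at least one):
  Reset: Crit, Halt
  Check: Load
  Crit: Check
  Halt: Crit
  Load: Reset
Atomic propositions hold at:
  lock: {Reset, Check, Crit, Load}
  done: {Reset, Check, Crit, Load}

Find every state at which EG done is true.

{Reset, Check, Crit, Load}

EG done: greatest fixpoint, start Z0 = {Reset, Check, Crit, Load}, keep only states in Sat with some successor in Z. Already a fixed point.
Sat(EG done) = {Reset, Check, Crit, Load}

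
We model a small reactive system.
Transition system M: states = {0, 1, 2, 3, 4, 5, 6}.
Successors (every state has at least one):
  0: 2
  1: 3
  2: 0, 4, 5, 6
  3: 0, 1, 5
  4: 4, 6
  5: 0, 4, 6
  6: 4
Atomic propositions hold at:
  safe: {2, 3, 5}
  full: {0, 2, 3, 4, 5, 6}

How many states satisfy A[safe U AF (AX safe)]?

2

Sat(AX safe) = {s : every successor in {2, 3, 5}} = {0, 1}
AF (AX safe): least fixpoint, start Z0 = {0, 1}, add states with every successor in Z. Already a fixed point.
Sat(AF (AX safe)) = {0, 1}
A[safe U AF (AX safe)]: least fixpoint, start Z0 = Sat(AF (AX safe)) = {0, 1}, add states in Sat(safe) with every successor in Z. Already a fixed point.
Sat(A[safe U AF (AX safe)]) = {0, 1}
|Sat(A[safe U AF (AX safe)])| = |{0, 1}| = 2.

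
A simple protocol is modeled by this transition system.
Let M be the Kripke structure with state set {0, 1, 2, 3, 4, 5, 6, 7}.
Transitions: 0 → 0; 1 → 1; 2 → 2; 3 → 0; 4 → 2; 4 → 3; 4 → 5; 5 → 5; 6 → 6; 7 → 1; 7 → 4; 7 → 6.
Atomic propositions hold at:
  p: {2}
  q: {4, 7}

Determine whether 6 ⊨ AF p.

No

AF p: least fixpoint, start Z0 = {2}, add states with every successor in Z. Already a fixed point.
Sat(AF p) = {2}
6 ∉ Sat(AF p) = {2}, so the formula does not hold at 6.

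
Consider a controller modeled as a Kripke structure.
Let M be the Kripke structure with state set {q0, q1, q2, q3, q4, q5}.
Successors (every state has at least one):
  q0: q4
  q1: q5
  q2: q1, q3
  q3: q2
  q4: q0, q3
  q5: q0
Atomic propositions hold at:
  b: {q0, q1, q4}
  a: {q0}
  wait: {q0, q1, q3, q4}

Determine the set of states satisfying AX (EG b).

EG b: greatest fixpoint, start Z0 = {q0, q1, q4}, keep only states in Sat with some successor in Z. Z1 = {q0, q4}; fixed.
Sat(EG b) = {q0, q4}
Sat(AX (EG b)) = {s : every successor in {q0, q4}} = {q0, q5}

{q0, q5}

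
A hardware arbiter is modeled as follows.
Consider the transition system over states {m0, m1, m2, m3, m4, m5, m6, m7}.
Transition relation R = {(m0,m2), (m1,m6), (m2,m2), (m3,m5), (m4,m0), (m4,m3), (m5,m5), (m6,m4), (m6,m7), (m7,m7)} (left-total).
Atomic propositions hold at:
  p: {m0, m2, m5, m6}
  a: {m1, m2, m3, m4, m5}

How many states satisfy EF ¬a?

5

Sat(¬a) = {m0, m6, m7}
EF ¬a: least fixpoint, start Z0 = {m0, m6, m7}, add states with some successor in Z. Z1 = {m0, m1, m4, m6, m7}; fixed.
Sat(EF ¬a) = {m0, m1, m4, m6, m7}
|Sat(EF ¬a)| = |{m0, m1, m4, m6, m7}| = 5.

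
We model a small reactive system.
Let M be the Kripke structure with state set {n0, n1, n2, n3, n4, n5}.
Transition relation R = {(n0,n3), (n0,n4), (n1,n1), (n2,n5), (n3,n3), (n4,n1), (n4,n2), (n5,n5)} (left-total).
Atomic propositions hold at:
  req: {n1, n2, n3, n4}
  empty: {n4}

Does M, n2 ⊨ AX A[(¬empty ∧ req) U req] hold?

Sat(¬empty) = {n0, n1, n2, n3, n5}
Sat(¬empty ∧ req) = {n1, n2, n3}
A[(¬empty ∧ req) U req]: least fixpoint, start Z0 = Sat(req) = {n1, n2, n3, n4}, add states in Sat(¬empty ∧ req) with every successor in Z. Already a fixed point.
Sat(A[(¬empty ∧ req) U req]) = {n1, n2, n3, n4}
Sat(AX A[(¬empty ∧ req) U req]) = {s : every successor in {n1, n2, n3, n4}} = {n0, n1, n3, n4}
n2 ∉ Sat(AX A[(¬empty ∧ req) U req]) = {n0, n1, n3, n4}, so the formula does not hold at n2.

No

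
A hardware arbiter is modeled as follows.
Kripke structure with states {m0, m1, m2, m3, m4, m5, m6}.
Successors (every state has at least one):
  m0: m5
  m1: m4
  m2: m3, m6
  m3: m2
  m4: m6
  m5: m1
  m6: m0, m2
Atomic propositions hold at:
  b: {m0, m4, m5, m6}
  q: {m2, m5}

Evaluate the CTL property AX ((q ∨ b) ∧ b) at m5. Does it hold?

No

Sat(q ∨ b) = {m0, m2, m4, m5, m6}
Sat((q ∨ b) ∧ b) = {m0, m4, m5, m6}
Sat(AX ((q ∨ b) ∧ b)) = {s : every successor in {m0, m4, m5, m6}} = {m0, m1, m4}
m5 ∉ Sat(AX ((q ∨ b) ∧ b)) = {m0, m1, m4}, so the formula does not hold at m5.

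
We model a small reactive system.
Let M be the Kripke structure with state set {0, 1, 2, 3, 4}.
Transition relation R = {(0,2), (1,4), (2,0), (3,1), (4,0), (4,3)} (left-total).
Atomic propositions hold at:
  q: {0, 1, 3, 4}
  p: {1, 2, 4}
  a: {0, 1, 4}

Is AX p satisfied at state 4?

Sat(AX p) = {s : every successor in {1, 2, 4}} = {0, 1, 3}
4 ∉ Sat(AX p) = {0, 1, 3}, so the formula does not hold at 4.

No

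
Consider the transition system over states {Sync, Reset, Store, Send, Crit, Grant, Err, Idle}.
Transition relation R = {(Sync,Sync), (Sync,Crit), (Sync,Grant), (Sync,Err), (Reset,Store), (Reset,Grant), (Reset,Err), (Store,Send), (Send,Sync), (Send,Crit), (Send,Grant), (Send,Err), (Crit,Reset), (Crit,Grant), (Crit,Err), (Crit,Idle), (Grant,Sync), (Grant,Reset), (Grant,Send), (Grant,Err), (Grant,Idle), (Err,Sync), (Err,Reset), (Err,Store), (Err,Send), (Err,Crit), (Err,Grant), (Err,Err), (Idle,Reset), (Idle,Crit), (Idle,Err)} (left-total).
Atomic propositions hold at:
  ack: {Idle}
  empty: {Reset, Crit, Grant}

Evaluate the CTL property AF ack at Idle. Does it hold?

Yes

AF ack: least fixpoint, start Z0 = {Idle}, add states with every successor in Z. Already a fixed point.
Sat(AF ack) = {Idle}
Idle ∈ Sat(AF ack) = {Idle}, so the formula holds at Idle.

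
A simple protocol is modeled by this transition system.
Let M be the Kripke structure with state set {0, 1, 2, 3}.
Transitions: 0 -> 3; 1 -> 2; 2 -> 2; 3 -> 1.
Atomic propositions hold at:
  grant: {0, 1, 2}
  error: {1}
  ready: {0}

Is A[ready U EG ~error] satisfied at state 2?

Sat(~error) = {0, 2, 3}
EG ~error: greatest fixpoint, start Z0 = {0, 2, 3}, keep only states in Sat with some successor in Z. Z1 = {0, 2}; Z2 = {2}; fixed.
Sat(EG ~error) = {2}
A[ready U EG ~error]: least fixpoint, start Z0 = Sat(EG ~error) = {2}, add states in Sat(ready) with every successor in Z. Already a fixed point.
Sat(A[ready U EG ~error]) = {2}
2 ∈ Sat(A[ready U EG ~error]) = {2}, so the formula holds at 2.

Yes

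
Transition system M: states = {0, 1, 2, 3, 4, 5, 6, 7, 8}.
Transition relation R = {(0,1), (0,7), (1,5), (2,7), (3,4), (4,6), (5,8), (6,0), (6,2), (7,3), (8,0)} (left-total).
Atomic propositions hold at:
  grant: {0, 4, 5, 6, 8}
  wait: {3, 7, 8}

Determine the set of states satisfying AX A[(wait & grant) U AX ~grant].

{2, 5, 6, 8}

Sat(wait & grant) = {8}
Sat(~grant) = {1, 2, 3, 7}
Sat(AX ~grant) = {s : every successor in {1, 2, 3, 7}} = {0, 2, 7}
A[(wait & grant) U AX ~grant]: least fixpoint, start Z0 = Sat(AX ~grant) = {0, 2, 7}, add states in Sat(wait & grant) with every successor in Z. Z1 = {0, 2, 7, 8}; fixed.
Sat(A[(wait & grant) U AX ~grant]) = {0, 2, 7, 8}
Sat(AX A[(wait & grant) U AX ~grant]) = {s : every successor in {0, 2, 7, 8}} = {2, 5, 6, 8}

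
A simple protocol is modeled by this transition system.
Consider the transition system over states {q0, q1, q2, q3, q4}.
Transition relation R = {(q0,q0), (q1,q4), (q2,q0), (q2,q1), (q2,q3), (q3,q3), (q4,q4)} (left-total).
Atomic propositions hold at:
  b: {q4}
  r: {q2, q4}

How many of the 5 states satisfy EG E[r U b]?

1

E[r U b]: least fixpoint, start Z0 = Sat(b) = {q4}, add states in Sat(r) with some successor in Z. Already a fixed point.
Sat(E[r U b]) = {q4}
EG E[r U b]: greatest fixpoint, start Z0 = {q4}, keep only states in Sat with some successor in Z. Already a fixed point.
Sat(EG E[r U b]) = {q4}
|Sat(EG E[r U b])| = |{q4}| = 1.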